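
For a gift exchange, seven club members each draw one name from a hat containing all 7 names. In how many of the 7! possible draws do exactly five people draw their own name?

21

Choose which 5 of the 7 are fixed: C(7,5) = 21.
The other 2 form a derangement: !2 = 1.
Total: 21 × 1 = 21.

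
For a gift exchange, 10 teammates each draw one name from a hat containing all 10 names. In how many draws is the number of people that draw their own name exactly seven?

Choose which 7 of the 10 are fixed: C(10,7) = 120.
The other 3 form a derangement: !3 = 2.
Total: 120 × 2 = 240.

240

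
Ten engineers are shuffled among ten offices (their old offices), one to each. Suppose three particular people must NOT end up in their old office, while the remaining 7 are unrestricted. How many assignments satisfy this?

Let A_j be the event that the j-th constrained one is fixed. By inclusion-exclusion over the 3 events:
Σ_{j=0}^{3} (-1)^j C(3,j)(10-j)!
= C(3,0)·10! - C(3,1)·9! + C(3,2)·8! - C(3,3)·7!
= 3628800 - 1088640 + 120960 - 5040
= 2656080

2656080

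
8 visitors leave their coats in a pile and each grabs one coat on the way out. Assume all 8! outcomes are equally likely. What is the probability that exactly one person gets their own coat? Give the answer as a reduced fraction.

103/280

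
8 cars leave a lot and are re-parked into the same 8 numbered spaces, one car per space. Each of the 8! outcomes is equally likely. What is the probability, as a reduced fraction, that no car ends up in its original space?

Favorable outcomes: !8 = 14833.
Total outcomes: 8! = 40320.
Probability = 14833/40320 = 2119/5760.

2119/5760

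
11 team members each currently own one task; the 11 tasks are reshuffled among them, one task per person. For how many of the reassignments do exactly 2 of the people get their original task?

7342280

Pick the 2 fixed positions: C(11,2) = 55 ways.
The remaining 9 must be deranged: !9 = 133496.
Total: 55 × 133496 = 7342280.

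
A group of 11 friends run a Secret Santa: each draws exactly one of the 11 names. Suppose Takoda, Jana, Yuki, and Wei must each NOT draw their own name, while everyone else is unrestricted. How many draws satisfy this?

Inclusion-exclusion on the 4 forbidden self-matches:
Σ_{j=0}^{4} (-1)^j C(4,j)(11-j)!
= C(4,0)·11! - C(4,1)·10! + C(4,2)·9! - C(4,3)·8! + C(4,4)·7!
= 39916800 - 14515200 + 2177280 - 161280 + 5040
= 27422640

27422640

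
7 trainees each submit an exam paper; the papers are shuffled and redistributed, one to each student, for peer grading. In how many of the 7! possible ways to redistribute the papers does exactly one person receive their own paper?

Choose which one of the 7 is fixed: C(7,1) = 7.
The remaining 6 must be deranged: !6 = 265.
Total: 7 × 265 = 1855.

1855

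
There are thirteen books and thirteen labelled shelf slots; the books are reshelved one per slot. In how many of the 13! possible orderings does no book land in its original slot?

The number of derangements of 13 is !13 = Σ_{k=0}^{13} (-1)^k·13!/k!
= 13! - 13!/1! + 13!/2! - 13!/3! + 13!/4! - 13!/5! + 13!/6! - 13!/7! + 13!/8! - 13!/9! + 13!/10! - 13!/11! + 13!/12! - 13!/13!
= 6227020800 - 6227020800 + 3113510400 - 1037836800 + 259459200 - 51891840 + 8648640 - 1235520 + 154440 - 17160 + 1716 - 156 + 13 - 1
= 2290792932

2290792932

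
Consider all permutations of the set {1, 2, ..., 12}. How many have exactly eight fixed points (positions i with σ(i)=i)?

4455

Choose which 8 of the 12 are fixed: C(12,8) = 495.
The other 4 form a derangement: !4 = 9.
Total: 495 × 9 = 4455.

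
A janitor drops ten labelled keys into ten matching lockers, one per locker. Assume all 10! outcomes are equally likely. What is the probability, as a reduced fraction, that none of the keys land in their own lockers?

16481/44800

Favorable outcomes: !10 = 1334961.
Total outcomes: 10! = 3628800.
Probability = 1334961/3628800 = 16481/44800.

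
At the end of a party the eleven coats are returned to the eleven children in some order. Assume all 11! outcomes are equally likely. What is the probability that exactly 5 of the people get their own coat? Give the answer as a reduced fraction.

Favorable outcomes: C(11,5)·!6 = 462·265 = 122430.
Total outcomes: 11! = 39916800.
Probability = 122430/39916800 = 53/17280.

53/17280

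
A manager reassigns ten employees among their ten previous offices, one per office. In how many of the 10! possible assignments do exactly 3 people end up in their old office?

222480

Choose which 3 of the 10 are fixed: C(10,3) = 120.
The remaining 7 must be deranged: !7 = 1854.
Total: 120 × 1854 = 222480.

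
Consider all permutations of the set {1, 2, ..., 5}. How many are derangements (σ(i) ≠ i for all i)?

!5 = 5! · Σ_{k=0}^{5} (-1)^k/k!
= 5! - 5!/1! + 5!/2! - 5!/3! + 5!/4! - 5!/5!
= 120 - 120 + 60 - 20 + 5 - 1
= 44

44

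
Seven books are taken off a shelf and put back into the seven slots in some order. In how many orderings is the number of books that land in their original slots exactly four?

Pick the 4 fixed positions: C(7,4) = 35 ways.
The remaining 3 must be deranged: !3 = 2.
Total: 35 × 2 = 70.

70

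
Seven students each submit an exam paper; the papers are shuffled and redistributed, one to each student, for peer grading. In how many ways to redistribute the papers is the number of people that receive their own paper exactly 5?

21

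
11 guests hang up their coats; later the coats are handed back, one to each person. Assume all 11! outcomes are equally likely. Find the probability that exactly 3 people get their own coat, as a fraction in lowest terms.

Favorable outcomes: C(11,3)·!8 = 165·14833 = 2447445.
Total outcomes: 11! = 39916800.
Probability = 2447445/39916800 = 2119/34560.

2119/34560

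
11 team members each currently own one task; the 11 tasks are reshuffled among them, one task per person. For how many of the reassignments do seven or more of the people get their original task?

3356

Sum C(11,i)·!(11-i) for i = 7..11:
  i=7: C(11,7)·!4 = 330·9 = 2970
  i=8: C(11,8)·!3 = 165·2 = 330
  i=9: C(11,9)·!2 = 55·1 = 55
  i=10: C(11,10)·!1 = 11·0 = 0
  i=11: C(11,11)·!0 = 1·1 = 1
Total = 3356.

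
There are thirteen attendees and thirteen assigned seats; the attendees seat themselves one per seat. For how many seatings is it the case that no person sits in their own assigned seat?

!13 is the nearest integer to 13!/e.
13! = 6227020800, and 6227020800/e ≈ 2290792932.07, so !13 = 2290792932.

2290792932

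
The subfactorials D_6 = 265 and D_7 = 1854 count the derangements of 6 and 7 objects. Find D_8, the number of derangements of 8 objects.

14833

D_8 = (8-1)·(D_7 + D_6) = 7·(1854 + 265) = 7·2119 = 14833.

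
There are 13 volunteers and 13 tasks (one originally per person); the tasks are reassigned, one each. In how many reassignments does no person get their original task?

Recurrence: !13 = 12·(!12 + !11).
!13 = 12·(176214841 + 14684570) = 12·190899411 = 2290792932

2290792932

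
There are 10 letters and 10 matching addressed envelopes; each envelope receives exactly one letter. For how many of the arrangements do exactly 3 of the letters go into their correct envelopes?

222480

Choose which 3 of the 10 are fixed: C(10,3) = 120.
The remaining 7 must be deranged: !7 = 1854.
Total: 120 × 1854 = 222480.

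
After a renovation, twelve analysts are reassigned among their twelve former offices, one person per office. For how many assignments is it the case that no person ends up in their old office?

By inclusion-exclusion, !12 = Σ (-1)^k · 12!/k! for k=0..12
= 12! - 12!/1! + 12!/2! - 12!/3! + 12!/4! - 12!/5! + 12!/6! - 12!/7! + 12!/8! - 12!/9! + 12!/10! - 12!/11! + 12!/12!
= 479001600 - 479001600 + 239500800 - 79833600 + 19958400 - 3991680 + 665280 - 95040 + 11880 - 1320 + 132 - 12 + 1
= 176214841

176214841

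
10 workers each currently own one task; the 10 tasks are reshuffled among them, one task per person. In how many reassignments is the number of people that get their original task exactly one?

1334960

Choose which one of the 10 is fixed: C(10,1) = 10.
The remaining 9 must be deranged: !9 = 133496.
Total: 10 × 133496 = 1334960.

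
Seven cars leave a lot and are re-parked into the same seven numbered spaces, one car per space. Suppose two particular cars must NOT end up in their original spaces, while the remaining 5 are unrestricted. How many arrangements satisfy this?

3720

Inclusion-exclusion on the 2 forbidden self-matches:
Σ_{j=0}^{2} (-1)^j C(2,j)(7-j)!
= C(2,0)·7! - C(2,1)·6! + C(2,2)·5!
= 5040 - 1440 + 120
= 3720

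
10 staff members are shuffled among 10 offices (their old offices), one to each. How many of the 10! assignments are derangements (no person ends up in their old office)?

The number of derangements of 10 is !10 = Σ_{k=0}^{10} (-1)^k·10!/k!
= 10! - 10!/1! + 10!/2! - 10!/3! + 10!/4! - 10!/5! + 10!/6! - 10!/7! + 10!/8! - 10!/9! + 10!/10!
= 3628800 - 3628800 + 1814400 - 604800 + 151200 - 30240 + 5040 - 720 + 90 - 10 + 1
= 1334961

1334961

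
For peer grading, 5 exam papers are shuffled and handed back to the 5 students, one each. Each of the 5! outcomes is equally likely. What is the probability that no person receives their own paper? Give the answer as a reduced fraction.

Favorable outcomes: !5 = 44.
Total outcomes: 5! = 120.
Probability = 44/120 = 11/30.

11/30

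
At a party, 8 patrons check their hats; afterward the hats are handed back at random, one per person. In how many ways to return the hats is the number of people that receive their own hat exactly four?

Choose which 4 of the 8 are fixed: C(8,4) = 70.
The other 4 form a derangement: !4 = 9.
Total: 70 × 9 = 630.

630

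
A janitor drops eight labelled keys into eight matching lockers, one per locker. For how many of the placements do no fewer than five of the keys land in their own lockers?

141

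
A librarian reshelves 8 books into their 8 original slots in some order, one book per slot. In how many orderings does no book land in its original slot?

!8 is the nearest integer to 8!/e.
8! = 40320, and 40320/e ≈ 14832.90, so !8 = 14833.

14833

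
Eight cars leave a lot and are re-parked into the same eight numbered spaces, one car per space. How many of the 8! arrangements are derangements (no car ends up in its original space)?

Recurrence: !8 = 7·(!7 + !6).
!8 = 7·(1854 + 265) = 7·2119 = 14833

14833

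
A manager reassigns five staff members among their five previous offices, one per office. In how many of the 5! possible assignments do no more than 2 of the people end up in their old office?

109

Sum C(5,i)·!(5-i) for i = 0..2:
  i=0: C(5,0)·!5 = 1·44 = 44
  i=1: C(5,1)·!4 = 5·9 = 45
  i=2: C(5,2)·!3 = 10·2 = 20
Total = 109.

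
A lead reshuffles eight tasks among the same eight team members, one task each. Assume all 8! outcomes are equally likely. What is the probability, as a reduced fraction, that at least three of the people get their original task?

Favorable outcomes: Σ_{i≥3} C(8,i)·!(8-i) = 56·44 + 70·9 + 56·2 + 28·1 + 8·0 + 1·1 = 3235.
Total outcomes: 8! = 40320.
Probability = 3235/40320 = 647/8064.

647/8064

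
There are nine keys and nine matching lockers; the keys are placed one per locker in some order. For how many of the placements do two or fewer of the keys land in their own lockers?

333737

# with exactly i fixed is C(9,i)·!(9-i); sum over i=0..2:
  i=0: C(9,0)·!9 = 1·133496 = 133496
  i=1: C(9,1)·!8 = 9·14833 = 133497
  i=2: C(9,2)·!7 = 36·1854 = 66744
Total = 333737.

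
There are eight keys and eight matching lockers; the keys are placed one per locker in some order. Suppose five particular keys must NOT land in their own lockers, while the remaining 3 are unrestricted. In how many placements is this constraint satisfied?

21234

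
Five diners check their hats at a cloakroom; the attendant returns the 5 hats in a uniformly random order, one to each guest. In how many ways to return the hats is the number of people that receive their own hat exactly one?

45

Choose which one of the 5 is fixed: C(5,1) = 5.
The remaining 4 must be deranged: !4 = 9.
Total: 5 × 9 = 45.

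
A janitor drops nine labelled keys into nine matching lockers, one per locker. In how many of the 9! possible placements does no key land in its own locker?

133496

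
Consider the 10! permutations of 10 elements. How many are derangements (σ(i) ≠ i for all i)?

!10 is the nearest integer to 10!/e.
10! = 3628800, and 3628800/e ≈ 1334960.92, so !10 = 1334961.

1334961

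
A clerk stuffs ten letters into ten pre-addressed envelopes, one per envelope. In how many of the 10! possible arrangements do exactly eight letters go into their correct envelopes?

Pick the 8 fixed positions: C(10,8) = 45 ways.
The other 2 form a derangement: !2 = 1.
Total: 45 × 1 = 45.

45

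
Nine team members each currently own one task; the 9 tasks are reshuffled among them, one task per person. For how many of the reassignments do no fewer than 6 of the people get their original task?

# with exactly i fixed is C(9,i)·!(9-i); sum over i=6..9:
  i=6: C(9,6)·!3 = 84·2 = 168
  i=7: C(9,7)·!2 = 36·1 = 36
  i=8: C(9,8)·!1 = 9·0 = 0
  i=9: C(9,9)·!0 = 1·1 = 1
Total = 205.

205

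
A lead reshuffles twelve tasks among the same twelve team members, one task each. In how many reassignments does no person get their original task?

176214841

Recurrence: !12 = 11·(!11 + !10).
!12 = 11·(14684570 + 1334961) = 11·16019531 = 176214841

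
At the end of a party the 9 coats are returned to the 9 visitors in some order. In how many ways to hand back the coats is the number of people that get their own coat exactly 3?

22260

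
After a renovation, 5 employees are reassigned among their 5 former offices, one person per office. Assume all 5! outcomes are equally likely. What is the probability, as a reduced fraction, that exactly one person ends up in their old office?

Favorable outcomes: C(5,1)·!4 = 5·9 = 45.
Total outcomes: 5! = 120.
Probability = 45/120 = 3/8.

3/8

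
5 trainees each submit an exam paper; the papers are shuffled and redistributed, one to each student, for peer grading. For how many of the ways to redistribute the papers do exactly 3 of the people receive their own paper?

10

Pick the 3 fixed positions: C(5,3) = 10 ways.
The other 2 form a derangement: !2 = 1.
Total: 10 × 1 = 10.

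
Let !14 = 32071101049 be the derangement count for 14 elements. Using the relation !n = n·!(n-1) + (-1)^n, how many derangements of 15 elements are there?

481066515734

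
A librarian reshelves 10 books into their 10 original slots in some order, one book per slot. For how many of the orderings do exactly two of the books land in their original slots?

Pick the 2 fixed positions: C(10,2) = 45 ways.
The other 8 form a derangement: !8 = 14833.
Total: 45 × 14833 = 667485.

667485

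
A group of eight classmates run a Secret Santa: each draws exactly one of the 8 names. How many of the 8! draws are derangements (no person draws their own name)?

14833

The subfactorial !8 = [8!/e] (nearest integer).
8! = 40320, and 40320/e ≈ 14832.90, so !8 = 14833.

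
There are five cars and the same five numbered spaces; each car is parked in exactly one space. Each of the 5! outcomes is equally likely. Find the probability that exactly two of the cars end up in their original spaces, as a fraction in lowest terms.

1/6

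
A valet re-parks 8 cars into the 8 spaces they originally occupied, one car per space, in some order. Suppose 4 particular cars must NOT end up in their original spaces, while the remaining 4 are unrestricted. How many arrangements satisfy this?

24024

Inclusion-exclusion on the 4 forbidden self-matches:
Σ_{j=0}^{4} (-1)^j C(4,j)(8-j)!
= C(4,0)·8! - C(4,1)·7! + C(4,2)·6! - C(4,3)·5! + C(4,4)·4!
= 40320 - 20160 + 4320 - 480 + 24
= 24024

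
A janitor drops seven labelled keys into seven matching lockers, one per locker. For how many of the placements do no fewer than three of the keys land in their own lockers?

# with exactly i fixed is C(7,i)·!(7-i); sum over i=3..7:
  i=3: C(7,3)·!4 = 35·9 = 315
  i=4: C(7,4)·!3 = 35·2 = 70
  i=5: C(7,5)·!2 = 21·1 = 21
  i=6: C(7,6)·!1 = 7·0 = 0
  i=7: C(7,7)·!0 = 1·1 = 1
Total = 407.

407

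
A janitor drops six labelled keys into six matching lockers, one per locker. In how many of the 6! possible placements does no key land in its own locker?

The number of derangements of 6 is !6 = Σ_{k=0}^{6} (-1)^k·6!/k!
= 6! - 6!/1! + 6!/2! - 6!/3! + 6!/4! - 6!/5! + 6!/6!
= 720 - 720 + 360 - 120 + 30 - 6 + 1
= 265

265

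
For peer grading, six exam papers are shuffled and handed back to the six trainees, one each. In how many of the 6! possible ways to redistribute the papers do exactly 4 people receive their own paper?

Pick the 4 fixed positions: C(6,4) = 15 ways.
The remaining 2 must be deranged: !2 = 1.
Total: 15 × 1 = 15.

15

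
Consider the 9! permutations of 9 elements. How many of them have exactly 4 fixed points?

5544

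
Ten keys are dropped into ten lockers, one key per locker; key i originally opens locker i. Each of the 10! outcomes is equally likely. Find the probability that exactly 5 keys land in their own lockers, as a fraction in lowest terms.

Favorable outcomes: C(10,5)·!5 = 252·44 = 11088.
Total outcomes: 10! = 3628800.
Probability = 11088/3628800 = 11/3600.

11/3600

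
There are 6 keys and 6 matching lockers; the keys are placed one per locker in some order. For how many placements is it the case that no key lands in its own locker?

265

The number of derangements of 6 is !6 = Σ_{k=0}^{6} (-1)^k·6!/k!
= 6! - 6!/1! + 6!/2! - 6!/3! + 6!/4! - 6!/5! + 6!/6!
= 720 - 720 + 360 - 120 + 30 - 6 + 1
= 265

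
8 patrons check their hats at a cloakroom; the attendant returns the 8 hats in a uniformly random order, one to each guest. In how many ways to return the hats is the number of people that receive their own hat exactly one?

14832

Choose which one of the 8 is fixed: C(8,1) = 8.
The remaining 7 must be deranged: !7 = 1854.
Total: 8 × 1854 = 14832.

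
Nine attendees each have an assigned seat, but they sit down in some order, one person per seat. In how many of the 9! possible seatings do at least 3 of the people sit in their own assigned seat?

29143

Sum C(9,i)·!(9-i) for i = 3..9:
  i=3: C(9,3)·!6 = 84·265 = 22260
  i=4: C(9,4)·!5 = 126·44 = 5544
  i=5: C(9,5)·!4 = 126·9 = 1134
  i=6: C(9,6)·!3 = 84·2 = 168
  i=7: C(9,7)·!2 = 36·1 = 36
  i=8: C(9,8)·!1 = 9·0 = 0
  i=9: C(9,9)·!0 = 1·1 = 1
Total = 29143.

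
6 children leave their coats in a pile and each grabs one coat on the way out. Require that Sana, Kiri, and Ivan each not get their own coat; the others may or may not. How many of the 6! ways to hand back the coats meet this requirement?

426

Inclusion-exclusion on the 3 forbidden self-matches:
Σ_{j=0}^{3} (-1)^j C(3,j)(6-j)!
= C(3,0)·6! - C(3,1)·5! + C(3,2)·4! - C(3,3)·3!
= 720 - 360 + 72 - 6
= 426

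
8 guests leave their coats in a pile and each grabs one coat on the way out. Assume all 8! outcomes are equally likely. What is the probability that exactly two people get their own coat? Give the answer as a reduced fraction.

53/288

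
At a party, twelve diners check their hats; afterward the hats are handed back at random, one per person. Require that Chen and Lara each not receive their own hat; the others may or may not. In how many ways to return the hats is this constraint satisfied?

402796800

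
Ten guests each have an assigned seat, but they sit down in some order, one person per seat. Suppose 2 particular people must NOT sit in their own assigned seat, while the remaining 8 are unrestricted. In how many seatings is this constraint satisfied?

2943360

Inclusion-exclusion on the 2 forbidden self-matches:
Σ_{j=0}^{2} (-1)^j C(2,j)(10-j)!
= C(2,0)·10! - C(2,1)·9! + C(2,2)·8!
= 3628800 - 725760 + 40320
= 2943360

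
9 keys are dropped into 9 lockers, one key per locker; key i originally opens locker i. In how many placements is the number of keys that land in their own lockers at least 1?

# with exactly i fixed is C(9,i)·!(9-i); sum over i=1..9:
  i=1: C(9,1)·!8 = 9·14833 = 133497
  i=2: C(9,2)·!7 = 36·1854 = 66744
  i=3: C(9,3)·!6 = 84·265 = 22260
  i=4: C(9,4)·!5 = 126·44 = 5544
  i=5: C(9,5)·!4 = 126·9 = 1134
  i=6: C(9,6)·!3 = 84·2 = 168
  i=7: C(9,7)·!2 = 36·1 = 36
  i=8: C(9,8)·!1 = 9·0 = 0
  i=9: C(9,9)·!0 = 1·1 = 1
Total = 229384.

229384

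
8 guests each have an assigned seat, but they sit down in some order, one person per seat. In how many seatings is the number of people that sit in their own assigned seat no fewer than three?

Sum C(8,i)·!(8-i) for i = 3..8:
  i=3: C(8,3)·!5 = 56·44 = 2464
  i=4: C(8,4)·!4 = 70·9 = 630
  i=5: C(8,5)·!3 = 56·2 = 112
  i=6: C(8,6)·!2 = 28·1 = 28
  i=7: C(8,7)·!1 = 8·0 = 0
  i=8: C(8,8)·!0 = 1·1 = 1
Total = 3235.

3235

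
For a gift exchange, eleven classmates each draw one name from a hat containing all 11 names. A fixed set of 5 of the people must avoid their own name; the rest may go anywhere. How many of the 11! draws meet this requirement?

25022880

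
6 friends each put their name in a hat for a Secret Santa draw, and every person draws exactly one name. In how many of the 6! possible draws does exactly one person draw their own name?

Pick the single fixed position: C(6,1) = 6 ways.
The remaining 5 must be deranged: !5 = 44.
Total: 6 × 44 = 264.

264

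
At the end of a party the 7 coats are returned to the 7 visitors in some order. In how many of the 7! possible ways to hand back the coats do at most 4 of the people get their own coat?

Sum C(7,i)·!(7-i) for i = 0..4:
  i=0: C(7,0)·!7 = 1·1854 = 1854
  i=1: C(7,1)·!6 = 7·265 = 1855
  i=2: C(7,2)·!5 = 21·44 = 924
  i=3: C(7,3)·!4 = 35·9 = 315
  i=4: C(7,4)·!3 = 35·2 = 70
Total = 5018.

5018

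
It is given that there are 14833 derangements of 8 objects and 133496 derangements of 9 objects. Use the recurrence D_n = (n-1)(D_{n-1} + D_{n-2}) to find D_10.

1334961

D_10 = (10-1)·(D_9 + D_8) = 9·(133496 + 14833) = 9·148329 = 1334961.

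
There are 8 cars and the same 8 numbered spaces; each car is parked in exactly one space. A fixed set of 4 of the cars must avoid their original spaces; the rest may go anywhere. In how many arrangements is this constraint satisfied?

24024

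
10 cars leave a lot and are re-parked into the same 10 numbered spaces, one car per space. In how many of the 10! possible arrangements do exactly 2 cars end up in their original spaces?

667485

Pick the 2 fixed positions: C(10,2) = 45 ways.
The remaining 8 must be deranged: !8 = 14833.
Total: 45 × 14833 = 667485.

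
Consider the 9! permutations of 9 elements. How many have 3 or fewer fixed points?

Sum C(9,i)·!(9-i) for i = 0..3:
  i=0: C(9,0)·!9 = 1·133496 = 133496
  i=1: C(9,1)·!8 = 9·14833 = 133497
  i=2: C(9,2)·!7 = 36·1854 = 66744
  i=3: C(9,3)·!6 = 84·265 = 22260
Total = 355997.

355997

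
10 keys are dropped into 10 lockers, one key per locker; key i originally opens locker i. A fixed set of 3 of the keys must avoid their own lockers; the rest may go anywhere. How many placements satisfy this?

Inclusion-exclusion on the 3 forbidden self-matches:
Σ_{j=0}^{3} (-1)^j C(3,j)(10-j)!
= C(3,0)·10! - C(3,1)·9! + C(3,2)·8! - C(3,3)·7!
= 3628800 - 1088640 + 120960 - 5040
= 2656080

2656080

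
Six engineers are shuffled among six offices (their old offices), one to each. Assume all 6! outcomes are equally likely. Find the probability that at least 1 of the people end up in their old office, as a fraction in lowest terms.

91/144

Favorable outcomes: Σ_{i≥1} C(6,i)·!(6-i) = 6·44 + 15·9 + 20·2 + 15·1 + 6·0 + 1·1 = 455.
Total outcomes: 6! = 720.
Probability = 455/720 = 91/144.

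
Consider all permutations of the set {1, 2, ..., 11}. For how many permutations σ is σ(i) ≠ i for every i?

The subfactorial !11 = [11!/e] (nearest integer).
11! = 39916800, and 39916800/e ≈ 14684570.08, so !11 = 14684570.

14684570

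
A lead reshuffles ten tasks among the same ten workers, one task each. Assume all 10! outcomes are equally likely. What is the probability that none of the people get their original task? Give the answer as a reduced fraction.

16481/44800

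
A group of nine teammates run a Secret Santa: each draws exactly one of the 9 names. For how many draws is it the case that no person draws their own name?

By inclusion-exclusion, !9 = Σ (-1)^k · 9!/k! for k=0..9
= 9! - 9!/1! + 9!/2! - 9!/3! + 9!/4! - 9!/5! + 9!/6! - 9!/7! + 9!/8! - 9!/9!
= 362880 - 362880 + 181440 - 60480 + 15120 - 3024 + 504 - 72 + 9 - 1
= 133496

133496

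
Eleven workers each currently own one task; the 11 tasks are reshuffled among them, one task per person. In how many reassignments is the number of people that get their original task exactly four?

Choose which 4 of the 11 are fixed: C(11,4) = 330.
The remaining 7 must be deranged: !7 = 1854.
Total: 330 × 1854 = 611820.

611820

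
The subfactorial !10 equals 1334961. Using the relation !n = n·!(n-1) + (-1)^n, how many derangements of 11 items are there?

14684570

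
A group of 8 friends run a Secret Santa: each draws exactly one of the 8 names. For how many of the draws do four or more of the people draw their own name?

# with exactly i fixed is C(8,i)·!(8-i); sum over i=4..8:
  i=4: C(8,4)·!4 = 70·9 = 630
  i=5: C(8,5)·!3 = 56·2 = 112
  i=6: C(8,6)·!2 = 28·1 = 28
  i=7: C(8,7)·!1 = 8·0 = 0
  i=8: C(8,8)·!0 = 1·1 = 1
Total = 771.

771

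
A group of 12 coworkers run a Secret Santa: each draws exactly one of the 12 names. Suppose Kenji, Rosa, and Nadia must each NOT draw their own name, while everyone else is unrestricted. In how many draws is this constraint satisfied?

369774720

Inclusion-exclusion on the 3 forbidden self-matches:
Σ_{j=0}^{3} (-1)^j C(3,j)(12-j)!
= C(3,0)·12! - C(3,1)·11! + C(3,2)·10! - C(3,3)·9!
= 479001600 - 119750400 + 10886400 - 362880
= 369774720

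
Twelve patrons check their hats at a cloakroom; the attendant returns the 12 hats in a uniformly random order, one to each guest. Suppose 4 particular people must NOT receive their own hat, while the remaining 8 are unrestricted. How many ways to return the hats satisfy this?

Inclusion-exclusion on the 4 forbidden self-matches:
Σ_{j=0}^{4} (-1)^j C(4,j)(12-j)!
= C(4,0)·12! - C(4,1)·11! + C(4,2)·10! - C(4,3)·9! + C(4,4)·8!
= 479001600 - 159667200 + 21772800 - 1451520 + 40320
= 339696000

339696000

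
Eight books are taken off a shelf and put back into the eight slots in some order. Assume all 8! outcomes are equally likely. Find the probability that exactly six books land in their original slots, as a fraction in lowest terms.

Favorable outcomes: C(8,6)·!2 = 28·1 = 28.
Total outcomes: 8! = 40320.
Probability = 28/40320 = 1/1440.

1/1440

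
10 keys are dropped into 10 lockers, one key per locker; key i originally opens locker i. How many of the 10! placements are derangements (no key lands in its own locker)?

1334961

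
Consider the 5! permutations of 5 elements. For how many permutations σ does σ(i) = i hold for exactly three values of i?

Choose which 3 of the 5 are fixed: C(5,3) = 10.
The remaining 2 must be deranged: !2 = 1.
Total: 10 × 1 = 10.

10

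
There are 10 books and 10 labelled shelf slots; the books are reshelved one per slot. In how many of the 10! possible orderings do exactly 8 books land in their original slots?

45

Choose which 8 of the 10 are fixed: C(10,8) = 45.
The other 2 form a derangement: !2 = 1.
Total: 45 × 1 = 45.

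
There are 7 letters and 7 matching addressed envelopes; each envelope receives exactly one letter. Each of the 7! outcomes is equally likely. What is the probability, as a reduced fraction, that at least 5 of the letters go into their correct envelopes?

Favorable outcomes: Σ_{i≥5} C(7,i)·!(7-i) = 21·1 + 7·0 + 1·1 = 22.
Total outcomes: 7! = 5040.
Probability = 22/5040 = 11/2520.

11/2520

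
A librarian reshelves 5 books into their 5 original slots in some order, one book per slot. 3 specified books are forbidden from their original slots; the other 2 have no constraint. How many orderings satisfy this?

64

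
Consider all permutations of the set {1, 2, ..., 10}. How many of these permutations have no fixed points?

1334961

Recurrence: !10 = 10·!9 + (-1)^10.
!10 = 10·133496 + 1 = 1334961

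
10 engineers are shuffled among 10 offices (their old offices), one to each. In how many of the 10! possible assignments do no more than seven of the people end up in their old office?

3628754

Sum C(10,i)·!(10-i) for i = 0..7:
  i=0: C(10,0)·!10 = 1·1334961 = 1334961
  i=1: C(10,1)·!9 = 10·133496 = 1334960
  i=2: C(10,2)·!8 = 45·14833 = 667485
  i=3: C(10,3)·!7 = 120·1854 = 222480
  i=4: C(10,4)·!6 = 210·265 = 55650
  i=5: C(10,5)·!5 = 252·44 = 11088
  i=6: C(10,6)·!4 = 210·9 = 1890
  i=7: C(10,7)·!3 = 120·2 = 240
Total = 3628754.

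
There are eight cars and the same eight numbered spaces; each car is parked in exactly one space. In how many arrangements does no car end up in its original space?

The number of derangements of 8 is !8 = Σ_{k=0}^{8} (-1)^k·8!/k!
= 8! - 8!/1! + 8!/2! - 8!/3! + 8!/4! - 8!/5! + 8!/6! - 8!/7! + 8!/8!
= 40320 - 40320 + 20160 - 6720 + 1680 - 336 + 56 - 8 + 1
= 14833

14833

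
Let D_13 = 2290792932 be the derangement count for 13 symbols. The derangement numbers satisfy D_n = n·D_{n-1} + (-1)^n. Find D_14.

32071101049

D_14 = 14·2290792932 + 1 = 32071101049.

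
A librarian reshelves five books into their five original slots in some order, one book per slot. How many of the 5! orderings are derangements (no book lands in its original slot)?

44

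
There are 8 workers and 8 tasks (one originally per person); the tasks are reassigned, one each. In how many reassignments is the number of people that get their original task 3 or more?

3235

# with exactly i fixed is C(8,i)·!(8-i); sum over i=3..8:
  i=3: C(8,3)·!5 = 56·44 = 2464
  i=4: C(8,4)·!4 = 70·9 = 630
  i=5: C(8,5)·!3 = 56·2 = 112
  i=6: C(8,6)·!2 = 28·1 = 28
  i=7: C(8,7)·!1 = 8·0 = 0
  i=8: C(8,8)·!0 = 1·1 = 1
Total = 3235.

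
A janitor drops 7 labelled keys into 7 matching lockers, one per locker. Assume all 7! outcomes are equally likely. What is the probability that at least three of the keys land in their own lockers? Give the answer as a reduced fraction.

407/5040

Favorable outcomes: Σ_{i≥3} C(7,i)·!(7-i) = 35·9 + 35·2 + 21·1 + 7·0 + 1·1 = 407.
Total outcomes: 7! = 5040.
Probability = 407/5040 = 407/5040.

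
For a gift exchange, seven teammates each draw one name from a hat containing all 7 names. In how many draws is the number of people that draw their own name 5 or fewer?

5039

# with exactly i fixed is C(7,i)·!(7-i); sum over i=0..5:
  i=0: C(7,0)·!7 = 1·1854 = 1854
  i=1: C(7,1)·!6 = 7·265 = 1855
  i=2: C(7,2)·!5 = 21·44 = 924
  i=3: C(7,3)·!4 = 35·9 = 315
  i=4: C(7,4)·!3 = 35·2 = 70
  i=5: C(7,5)·!2 = 21·1 = 21
Total = 5039.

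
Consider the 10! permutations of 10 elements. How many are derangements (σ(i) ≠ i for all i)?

Use !n = n·!(n-1) + (-1)^n.
!10 = 10·133496 + 1 = 1334961

1334961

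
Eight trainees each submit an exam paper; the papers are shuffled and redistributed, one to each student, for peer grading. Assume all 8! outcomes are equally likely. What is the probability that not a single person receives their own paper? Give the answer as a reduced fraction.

2119/5760

Favorable outcomes: !8 = 14833.
Total outcomes: 8! = 40320.
Probability = 14833/40320 = 2119/5760.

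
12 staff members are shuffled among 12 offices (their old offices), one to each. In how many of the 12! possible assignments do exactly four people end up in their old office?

7342335

Choose which 4 of the 12 are fixed: C(12,4) = 495.
The other 8 form a derangement: !8 = 14833.
Total: 495 × 14833 = 7342335.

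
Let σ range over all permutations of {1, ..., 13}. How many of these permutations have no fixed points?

Use !n = (n-1)(!(n-1) + !(n-2)).
!13 = 12·(176214841 + 14684570) = 12·190899411 = 2290792932

2290792932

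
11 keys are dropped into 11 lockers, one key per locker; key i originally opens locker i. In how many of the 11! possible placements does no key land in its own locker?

14684570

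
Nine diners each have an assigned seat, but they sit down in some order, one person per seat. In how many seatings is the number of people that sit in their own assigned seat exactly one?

133497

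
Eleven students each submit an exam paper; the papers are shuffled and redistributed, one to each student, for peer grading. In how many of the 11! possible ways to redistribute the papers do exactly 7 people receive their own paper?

Pick the 7 fixed positions: C(11,7) = 330 ways.
The remaining 4 must be deranged: !4 = 9.
Total: 330 × 9 = 2970.

2970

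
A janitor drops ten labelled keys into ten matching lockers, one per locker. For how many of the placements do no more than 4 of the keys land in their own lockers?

3615536

Sum C(10,i)·!(10-i) for i = 0..4:
  i=0: C(10,0)·!10 = 1·1334961 = 1334961
  i=1: C(10,1)·!9 = 10·133496 = 1334960
  i=2: C(10,2)·!8 = 45·14833 = 667485
  i=3: C(10,3)·!7 = 120·1854 = 222480
  i=4: C(10,4)·!6 = 210·265 = 55650
Total = 3615536.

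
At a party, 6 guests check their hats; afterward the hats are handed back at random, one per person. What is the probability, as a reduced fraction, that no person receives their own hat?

53/144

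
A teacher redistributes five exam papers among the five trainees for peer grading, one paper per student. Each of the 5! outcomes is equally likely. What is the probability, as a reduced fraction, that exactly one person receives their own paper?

3/8

Favorable outcomes: C(5,1)·!4 = 5·9 = 45.
Total outcomes: 5! = 120.
Probability = 45/120 = 3/8.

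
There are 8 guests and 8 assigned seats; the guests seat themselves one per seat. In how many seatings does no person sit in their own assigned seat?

!8 = 8! · Σ_{k=0}^{8} (-1)^k/k!
= 8! - 8!/1! + 8!/2! - 8!/3! + 8!/4! - 8!/5! + 8!/6! - 8!/7! + 8!/8!
= 40320 - 40320 + 20160 - 6720 + 1680 - 336 + 56 - 8 + 1
= 14833

14833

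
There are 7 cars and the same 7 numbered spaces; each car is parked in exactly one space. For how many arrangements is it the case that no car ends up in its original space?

!7 = 7! · Σ_{k=0}^{7} (-1)^k/k!
= 7! - 7!/1! + 7!/2! - 7!/3! + 7!/4! - 7!/5! + 7!/6! - 7!/7!
= 5040 - 5040 + 2520 - 840 + 210 - 42 + 7 - 1
= 1854

1854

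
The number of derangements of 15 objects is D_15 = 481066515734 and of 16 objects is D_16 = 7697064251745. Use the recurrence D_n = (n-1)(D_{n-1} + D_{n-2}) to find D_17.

D_17 = (17-1)·(D_16 + D_15) = 16·(7697064251745 + 481066515734) = 16·8178130767479 = 130850092279664.

130850092279664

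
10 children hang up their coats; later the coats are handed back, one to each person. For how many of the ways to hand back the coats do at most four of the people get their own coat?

# with exactly i fixed is C(10,i)·!(10-i); sum over i=0..4:
  i=0: C(10,0)·!10 = 1·1334961 = 1334961
  i=1: C(10,1)·!9 = 10·133496 = 1334960
  i=2: C(10,2)·!8 = 45·14833 = 667485
  i=3: C(10,3)·!7 = 120·1854 = 222480
  i=4: C(10,4)·!6 = 210·265 = 55650
Total = 3615536.

3615536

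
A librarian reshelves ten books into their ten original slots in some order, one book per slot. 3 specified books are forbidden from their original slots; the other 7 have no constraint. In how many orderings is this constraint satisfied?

2656080

Let A_j be the event that the j-th constrained one is fixed. By inclusion-exclusion over the 3 events:
Σ_{j=0}^{3} (-1)^j C(3,j)(10-j)!
= C(3,0)·10! - C(3,1)·9! + C(3,2)·8! - C(3,3)·7!
= 3628800 - 1088640 + 120960 - 5040
= 2656080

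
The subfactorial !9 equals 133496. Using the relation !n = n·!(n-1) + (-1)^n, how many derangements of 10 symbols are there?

1334961

!10 = 10·133496 + 1 = 1334961.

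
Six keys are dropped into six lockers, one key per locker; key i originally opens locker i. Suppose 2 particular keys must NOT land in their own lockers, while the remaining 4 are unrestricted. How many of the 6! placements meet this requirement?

Inclusion-exclusion on the 2 forbidden self-matches:
Σ_{j=0}^{2} (-1)^j C(2,j)(6-j)!
= C(2,0)·6! - C(2,1)·5! + C(2,2)·4!
= 720 - 240 + 24
= 504

504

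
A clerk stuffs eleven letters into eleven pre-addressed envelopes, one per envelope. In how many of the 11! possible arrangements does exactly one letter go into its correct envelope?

Choose which one of the 11 is fixed: C(11,1) = 11.
The remaining 10 must be deranged: !10 = 1334961.
Total: 11 × 1334961 = 14684571.

14684571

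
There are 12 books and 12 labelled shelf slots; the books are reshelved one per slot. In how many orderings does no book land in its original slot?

!12 = 12! · Σ_{k=0}^{12} (-1)^k/k!
= 12! - 12!/1! + 12!/2! - 12!/3! + 12!/4! - 12!/5! + 12!/6! - 12!/7! + 12!/8! - 12!/9! + 12!/10! - 12!/11! + 12!/12!
= 479001600 - 479001600 + 239500800 - 79833600 + 19958400 - 3991680 + 665280 - 95040 + 11880 - 1320 + 132 - 12 + 1
= 176214841

176214841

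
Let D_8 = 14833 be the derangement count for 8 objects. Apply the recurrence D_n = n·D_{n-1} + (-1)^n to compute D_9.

D_9 = 9·14833 - 1 = 133496.

133496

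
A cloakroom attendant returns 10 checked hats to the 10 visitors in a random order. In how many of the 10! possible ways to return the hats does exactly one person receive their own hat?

1334960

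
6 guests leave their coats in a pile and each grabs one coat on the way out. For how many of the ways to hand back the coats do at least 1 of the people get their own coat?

Sum C(6,i)·!(6-i) for i = 1..6:
  i=1: C(6,1)·!5 = 6·44 = 264
  i=2: C(6,2)·!4 = 15·9 = 135
  i=3: C(6,3)·!3 = 20·2 = 40
  i=4: C(6,4)·!2 = 15·1 = 15
  i=5: C(6,5)·!1 = 6·0 = 0
  i=6: C(6,6)·!0 = 1·1 = 1
Total = 455.

455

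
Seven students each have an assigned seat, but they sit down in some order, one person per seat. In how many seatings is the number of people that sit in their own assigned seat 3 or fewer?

4948

Sum C(7,i)·!(7-i) for i = 0..3:
  i=0: C(7,0)·!7 = 1·1854 = 1854
  i=1: C(7,1)·!6 = 7·265 = 1855
  i=2: C(7,2)·!5 = 21·44 = 924
  i=3: C(7,3)·!4 = 35·9 = 315
Total = 4948.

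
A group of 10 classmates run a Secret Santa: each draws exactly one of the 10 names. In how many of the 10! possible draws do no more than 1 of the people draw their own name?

Sum C(10,i)·!(10-i) for i = 0..1:
  i=0: C(10,0)·!10 = 1·1334961 = 1334961
  i=1: C(10,1)·!9 = 10·133496 = 1334960
Total = 2669921.

2669921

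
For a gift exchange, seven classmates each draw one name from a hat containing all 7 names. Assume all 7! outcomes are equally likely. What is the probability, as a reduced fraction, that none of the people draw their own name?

103/280

Favorable outcomes: !7 = 1854.
Total outcomes: 7! = 5040.
Probability = 1854/5040 = 103/280.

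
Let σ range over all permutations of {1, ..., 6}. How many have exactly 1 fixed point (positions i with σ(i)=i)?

264

Pick the single fixed position: C(6,1) = 6 ways.
The remaining 5 must be deranged: !5 = 44.
Total: 6 × 44 = 264.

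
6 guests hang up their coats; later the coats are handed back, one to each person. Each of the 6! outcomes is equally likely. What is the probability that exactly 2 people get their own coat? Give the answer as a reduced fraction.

Favorable outcomes: C(6,2)·!4 = 15·9 = 135.
Total outcomes: 6! = 720.
Probability = 135/720 = 3/16.

3/16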